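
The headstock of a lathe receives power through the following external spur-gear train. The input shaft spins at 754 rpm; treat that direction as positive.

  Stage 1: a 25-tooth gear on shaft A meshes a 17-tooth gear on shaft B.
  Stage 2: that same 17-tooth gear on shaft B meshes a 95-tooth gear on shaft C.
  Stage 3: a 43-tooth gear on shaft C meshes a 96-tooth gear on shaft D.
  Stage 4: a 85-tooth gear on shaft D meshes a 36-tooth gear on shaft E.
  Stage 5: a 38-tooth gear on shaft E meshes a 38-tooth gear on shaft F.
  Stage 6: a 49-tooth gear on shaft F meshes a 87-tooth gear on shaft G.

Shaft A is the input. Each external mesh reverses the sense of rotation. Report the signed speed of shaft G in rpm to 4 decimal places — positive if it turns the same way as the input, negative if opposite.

Stage 1 [25T→17T]: ω = 754.0000×25/17 = 1108.8235 rpm, dir flips to −; running = −1108.8235
Stage 2 [17T→95T]: ω = 1108.8235×17/95 = 198.4211 rpm, dir flips to +; running = +198.4211
Stage 3 [43T→96T]: ω = 198.4211×43/96 = 88.8761 rpm, dir flips to −; running = −88.8761
Stage 4 [85T→36T]: ω = 88.8761×85/36 = 209.8463 rpm, dir flips to +; running = +209.8463
Stage 5 [38T→38T]: ω = 209.8463×38/38 = 209.8463 rpm, dir flips to −; running = −209.8463
Stage 6 [49T→87T]: ω = 209.8463×49/87 = 118.1893 rpm, dir flips to +; running = +118.1893

+118.1893 rpm (same as input, |ω| = 118.1893 rpm)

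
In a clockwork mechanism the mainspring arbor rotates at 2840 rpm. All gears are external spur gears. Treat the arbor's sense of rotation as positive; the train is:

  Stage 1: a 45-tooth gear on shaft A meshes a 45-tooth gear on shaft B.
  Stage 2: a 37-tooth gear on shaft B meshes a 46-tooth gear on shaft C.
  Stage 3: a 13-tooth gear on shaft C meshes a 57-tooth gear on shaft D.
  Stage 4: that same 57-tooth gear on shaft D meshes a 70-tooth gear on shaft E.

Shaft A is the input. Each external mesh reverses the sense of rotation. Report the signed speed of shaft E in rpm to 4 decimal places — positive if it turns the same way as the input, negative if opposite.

Stage 1 [45T→45T]: ω = 2840.0000×45/45 = 2840.0000 rpm, dir flips to −; running = −2840.0000
Stage 2 [37T→46T]: ω = 2840.0000×37/46 = 2284.3478 rpm, dir flips to +; running = +2284.3478
Stage 3 [13T→57T]: ω = 2284.3478×13/57 = 520.9916 rpm, dir flips to −; running = −520.9916
Stage 4 [57T→70T]: ω = 520.9916×57/70 = 424.2360 rpm, dir flips to +; running = +424.2360

+424.2360 rpm (same as input, |ω| = 424.2360 rpm)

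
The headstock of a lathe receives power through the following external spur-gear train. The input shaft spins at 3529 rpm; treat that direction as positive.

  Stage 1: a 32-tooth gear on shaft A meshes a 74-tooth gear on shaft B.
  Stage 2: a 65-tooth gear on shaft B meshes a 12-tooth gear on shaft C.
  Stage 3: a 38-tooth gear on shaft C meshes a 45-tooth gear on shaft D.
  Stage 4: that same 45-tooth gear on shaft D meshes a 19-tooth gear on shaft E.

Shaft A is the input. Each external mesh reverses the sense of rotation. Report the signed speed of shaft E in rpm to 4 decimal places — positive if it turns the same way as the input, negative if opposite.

Stage 1 [32T→74T]: ω = 3529.0000×32/74 = 1526.0541 rpm, dir flips to −; running = −1526.0541
Stage 2 [65T→12T]: ω = 1526.0541×65/12 = 8266.1261 rpm, dir flips to +; running = +8266.1261
Stage 3 [38T→45T]: ω = 8266.1261×38/45 = 6980.2843 rpm, dir flips to −; running = −6980.2843
Stage 4 [45T→19T]: ω = 6980.2843×45/19 = 16532.2523 rpm, dir flips to +; running = +16532.2523

+16532.2523 rpm (same as input, |ω| = 16532.2523 rpm)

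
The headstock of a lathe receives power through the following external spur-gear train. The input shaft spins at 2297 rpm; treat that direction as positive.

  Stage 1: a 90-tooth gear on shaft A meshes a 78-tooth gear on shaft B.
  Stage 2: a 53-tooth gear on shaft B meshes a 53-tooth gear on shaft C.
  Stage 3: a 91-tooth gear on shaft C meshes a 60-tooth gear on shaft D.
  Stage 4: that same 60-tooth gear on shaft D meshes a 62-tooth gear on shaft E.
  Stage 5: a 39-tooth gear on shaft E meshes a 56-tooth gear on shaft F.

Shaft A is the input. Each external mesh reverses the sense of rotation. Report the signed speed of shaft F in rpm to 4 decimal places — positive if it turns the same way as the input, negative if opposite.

Stage 1 [90T→78T]: ω = 2297.0000×90/78 = 2650.3846 rpm, dir flips to −; running = −2650.3846
Stage 2 [53T→53T]: ω = 2650.3846×53/53 = 2650.3846 rpm, dir flips to +; running = +2650.3846
Stage 3 [91T→60T]: ω = 2650.3846×91/60 = 4019.7500 rpm, dir flips to −; running = −4019.7500
Stage 4 [60T→62T]: ω = 4019.7500×60/62 = 3890.0806 rpm, dir flips to +; running = +3890.0806
Stage 5 [39T→56T]: ω = 3890.0806×39/56 = 2709.1633 rpm, dir flips to −; running = −2709.1633

-2709.1633 rpm (opposite to input, |ω| = 2709.1633 rpm)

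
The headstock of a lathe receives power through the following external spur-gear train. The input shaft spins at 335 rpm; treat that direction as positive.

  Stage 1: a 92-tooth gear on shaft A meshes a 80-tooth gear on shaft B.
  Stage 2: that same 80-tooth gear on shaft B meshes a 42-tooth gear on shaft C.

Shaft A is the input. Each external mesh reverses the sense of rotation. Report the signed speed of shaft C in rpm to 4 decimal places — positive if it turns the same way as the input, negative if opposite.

Stage 1 [92T→80T]: ω = 335.0000×92/80 = 385.2500 rpm, dir flips to −; running = −385.2500
Stage 2 [80T→42T]: ω = 385.2500×80/42 = 733.8095 rpm, dir flips to +; running = +733.8095

+733.8095 rpm (same as input, |ω| = 733.8095 rpm)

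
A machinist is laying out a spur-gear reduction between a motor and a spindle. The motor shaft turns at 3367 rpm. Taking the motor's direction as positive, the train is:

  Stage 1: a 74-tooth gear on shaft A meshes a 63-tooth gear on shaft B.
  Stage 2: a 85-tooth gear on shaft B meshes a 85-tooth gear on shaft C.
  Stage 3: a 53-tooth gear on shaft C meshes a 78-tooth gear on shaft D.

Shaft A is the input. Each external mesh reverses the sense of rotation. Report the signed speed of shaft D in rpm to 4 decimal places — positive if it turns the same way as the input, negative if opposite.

Stage 1 [74T→63T]: ω = 3367.0000×74/63 = 3954.8889 rpm, dir flips to −; running = −3954.8889
Stage 2 [85T→85T]: ω = 3954.8889×85/85 = 3954.8889 rpm, dir flips to +; running = +3954.8889
Stage 3 [53T→78T]: ω = 3954.8889×53/78 = 2687.2963 rpm, dir flips to −; running = −2687.2963

-2687.2963 rpm (opposite to input, |ω| = 2687.2963 rpm)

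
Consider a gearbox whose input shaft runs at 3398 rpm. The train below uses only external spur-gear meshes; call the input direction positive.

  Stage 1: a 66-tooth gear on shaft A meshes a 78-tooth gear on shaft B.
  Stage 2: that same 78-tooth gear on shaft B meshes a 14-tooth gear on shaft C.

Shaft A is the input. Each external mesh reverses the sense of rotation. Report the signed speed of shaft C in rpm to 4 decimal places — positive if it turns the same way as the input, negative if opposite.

+16019.1429 rpm (same as input, |ω| = 16019.1429 rpm)

Stage 1 [66T→78T]: ω = 3398.0000×66/78 = 2875.2308 rpm, dir flips to −; running = −2875.2308
Stage 2 [78T→14T]: ω = 2875.2308×78/14 = 16019.1429 rpm, dir flips to +; running = +16019.1429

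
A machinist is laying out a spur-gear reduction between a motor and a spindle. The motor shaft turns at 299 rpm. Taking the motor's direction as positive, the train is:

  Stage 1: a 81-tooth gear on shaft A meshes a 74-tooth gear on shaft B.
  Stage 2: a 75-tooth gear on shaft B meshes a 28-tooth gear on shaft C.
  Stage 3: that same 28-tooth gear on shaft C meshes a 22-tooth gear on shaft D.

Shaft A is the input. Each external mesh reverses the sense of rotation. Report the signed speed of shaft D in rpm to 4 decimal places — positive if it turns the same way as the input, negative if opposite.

Stage 1 [81T→74T]: ω = 299.0000×81/74 = 327.2838 rpm, dir flips to −; running = −327.2838
Stage 2 [75T→28T]: ω = 327.2838×75/28 = 876.6530 rpm, dir flips to +; running = +876.6530
Stage 3 [28T→22T]: ω = 876.6530×28/22 = 1115.7402 rpm, dir flips to −; running = −1115.7402

-1115.7402 rpm (opposite to input, |ω| = 1115.7402 rpm)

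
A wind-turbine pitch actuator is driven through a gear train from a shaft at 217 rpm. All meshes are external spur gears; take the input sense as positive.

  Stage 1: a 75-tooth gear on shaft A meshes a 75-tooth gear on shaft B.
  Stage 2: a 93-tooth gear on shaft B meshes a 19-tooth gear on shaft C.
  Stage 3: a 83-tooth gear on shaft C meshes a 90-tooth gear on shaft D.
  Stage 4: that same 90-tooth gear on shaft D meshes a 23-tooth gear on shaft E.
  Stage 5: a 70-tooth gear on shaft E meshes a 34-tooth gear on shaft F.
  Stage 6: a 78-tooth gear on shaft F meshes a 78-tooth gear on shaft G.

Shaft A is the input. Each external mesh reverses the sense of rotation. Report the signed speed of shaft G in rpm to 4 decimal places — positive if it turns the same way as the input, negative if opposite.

+7891.4800 rpm (same as input, |ω| = 7891.4800 rpm)

Stage 1 [75T→75T]: ω = 217.0000×75/75 = 217.0000 rpm, dir flips to −; running = −217.0000
Stage 2 [93T→19T]: ω = 217.0000×93/19 = 1062.1579 rpm, dir flips to +; running = +1062.1579
Stage 3 [83T→90T]: ω = 1062.1579×83/90 = 979.5456 rpm, dir flips to −; running = −979.5456
Stage 4 [90T→23T]: ω = 979.5456×90/23 = 3833.0046 rpm, dir flips to +; running = +3833.0046
Stage 5 [70T→34T]: ω = 3833.0046×70/34 = 7891.4800 rpm, dir flips to −; running = −7891.4800
Stage 6 [78T→78T]: ω = 7891.4800×78/78 = 7891.4800 rpm, dir flips to +; running = +7891.4800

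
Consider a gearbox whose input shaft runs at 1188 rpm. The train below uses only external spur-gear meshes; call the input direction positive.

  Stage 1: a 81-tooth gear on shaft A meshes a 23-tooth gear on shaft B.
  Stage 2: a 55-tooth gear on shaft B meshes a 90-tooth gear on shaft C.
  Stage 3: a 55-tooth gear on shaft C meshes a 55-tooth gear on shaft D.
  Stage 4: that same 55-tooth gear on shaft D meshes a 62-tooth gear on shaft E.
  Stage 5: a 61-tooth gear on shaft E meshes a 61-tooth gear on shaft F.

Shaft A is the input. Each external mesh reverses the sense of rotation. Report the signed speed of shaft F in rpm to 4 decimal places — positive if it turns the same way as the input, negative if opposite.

Stage 1 [81T→23T]: ω = 1188.0000×81/23 = 4183.8261 rpm, dir flips to −; running = −4183.8261
Stage 2 [55T→90T]: ω = 4183.8261×55/90 = 2556.7826 rpm, dir flips to +; running = +2556.7826
Stage 3 [55T→55T]: ω = 2556.7826×55/55 = 2556.7826 rpm, dir flips to −; running = −2556.7826
Stage 4 [55T→62T]: ω = 2556.7826×55/62 = 2268.1136 rpm, dir flips to +; running = +2268.1136
Stage 5 [61T→61T]: ω = 2268.1136×61/61 = 2268.1136 rpm, dir flips to −; running = −2268.1136

-2268.1136 rpm (opposite to input, |ω| = 2268.1136 rpm)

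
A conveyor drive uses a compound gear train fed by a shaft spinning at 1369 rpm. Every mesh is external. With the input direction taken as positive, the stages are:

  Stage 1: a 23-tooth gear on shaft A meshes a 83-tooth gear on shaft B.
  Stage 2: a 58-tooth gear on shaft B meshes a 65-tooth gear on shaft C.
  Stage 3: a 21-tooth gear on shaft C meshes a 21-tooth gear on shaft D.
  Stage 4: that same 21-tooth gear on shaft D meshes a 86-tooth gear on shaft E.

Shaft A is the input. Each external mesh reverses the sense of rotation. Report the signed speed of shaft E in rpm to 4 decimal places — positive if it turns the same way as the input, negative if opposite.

+82.6587 rpm (same as input, |ω| = 82.6587 rpm)

Stage 1 [23T→83T]: ω = 1369.0000×23/83 = 379.3614 rpm, dir flips to −; running = −379.3614
Stage 2 [58T→65T]: ω = 379.3614×58/65 = 338.5071 rpm, dir flips to +; running = +338.5071
Stage 3 [21T→21T]: ω = 338.5071×21/21 = 338.5071 rpm, dir flips to −; running = −338.5071
Stage 4 [21T→86T]: ω = 338.5071×21/86 = 82.6587 rpm, dir flips to +; running = +82.6587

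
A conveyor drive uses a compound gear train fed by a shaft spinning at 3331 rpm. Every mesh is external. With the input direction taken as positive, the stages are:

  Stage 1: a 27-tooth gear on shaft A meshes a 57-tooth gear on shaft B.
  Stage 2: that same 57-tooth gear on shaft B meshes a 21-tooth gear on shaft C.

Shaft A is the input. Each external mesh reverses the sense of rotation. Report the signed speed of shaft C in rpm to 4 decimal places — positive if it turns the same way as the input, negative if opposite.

+4282.7143 rpm (same as input, |ω| = 4282.7143 rpm)

Stage 1 [27T→57T]: ω = 3331.0000×27/57 = 1577.8421 rpm, dir flips to −; running = −1577.8421
Stage 2 [57T→21T]: ω = 1577.8421×57/21 = 4282.7143 rpm, dir flips to +; running = +4282.7143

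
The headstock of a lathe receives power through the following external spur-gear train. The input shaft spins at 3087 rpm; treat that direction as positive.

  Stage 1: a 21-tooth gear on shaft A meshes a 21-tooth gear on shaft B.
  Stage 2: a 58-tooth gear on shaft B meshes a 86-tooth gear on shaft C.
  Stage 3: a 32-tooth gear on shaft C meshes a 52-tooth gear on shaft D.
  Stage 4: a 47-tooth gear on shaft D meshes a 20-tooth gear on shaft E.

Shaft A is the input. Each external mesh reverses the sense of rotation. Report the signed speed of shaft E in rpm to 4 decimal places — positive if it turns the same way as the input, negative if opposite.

+3010.7914 rpm (same as input, |ω| = 3010.7914 rpm)

Stage 1 [21T→21T]: ω = 3087.0000×21/21 = 3087.0000 rpm, dir flips to −; running = −3087.0000
Stage 2 [58T→86T]: ω = 3087.0000×58/86 = 2081.9302 rpm, dir flips to +; running = +2081.9302
Stage 3 [32T→52T]: ω = 2081.9302×32/52 = 1281.1878 rpm, dir flips to −; running = −1281.1878
Stage 4 [47T→20T]: ω = 1281.1878×47/20 = 3010.7914 rpm, dir flips to +; running = +3010.7914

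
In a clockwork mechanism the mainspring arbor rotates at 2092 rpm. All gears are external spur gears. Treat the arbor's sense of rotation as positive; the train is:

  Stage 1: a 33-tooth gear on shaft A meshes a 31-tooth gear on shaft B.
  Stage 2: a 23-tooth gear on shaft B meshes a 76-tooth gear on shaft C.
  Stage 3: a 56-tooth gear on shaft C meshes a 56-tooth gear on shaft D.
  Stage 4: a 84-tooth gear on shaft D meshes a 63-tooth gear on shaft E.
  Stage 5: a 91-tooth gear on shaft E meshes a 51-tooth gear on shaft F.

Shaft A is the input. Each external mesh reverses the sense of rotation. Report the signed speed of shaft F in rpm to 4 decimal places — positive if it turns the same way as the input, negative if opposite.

-1603.3861 rpm (opposite to input, |ω| = 1603.3861 rpm)

Stage 1 [33T→31T]: ω = 2092.0000×33/31 = 2226.9677 rpm, dir flips to −; running = −2226.9677
Stage 2 [23T→76T]: ω = 2226.9677×23/76 = 673.9508 rpm, dir flips to +; running = +673.9508
Stage 3 [56T→56T]: ω = 673.9508×56/56 = 673.9508 rpm, dir flips to −; running = −673.9508
Stage 4 [84T→63T]: ω = 673.9508×84/63 = 898.6010 rpm, dir flips to +; running = +898.6010
Stage 5 [91T→51T]: ω = 898.6010×91/51 = 1603.3861 rpm, dir flips to −; running = −1603.3861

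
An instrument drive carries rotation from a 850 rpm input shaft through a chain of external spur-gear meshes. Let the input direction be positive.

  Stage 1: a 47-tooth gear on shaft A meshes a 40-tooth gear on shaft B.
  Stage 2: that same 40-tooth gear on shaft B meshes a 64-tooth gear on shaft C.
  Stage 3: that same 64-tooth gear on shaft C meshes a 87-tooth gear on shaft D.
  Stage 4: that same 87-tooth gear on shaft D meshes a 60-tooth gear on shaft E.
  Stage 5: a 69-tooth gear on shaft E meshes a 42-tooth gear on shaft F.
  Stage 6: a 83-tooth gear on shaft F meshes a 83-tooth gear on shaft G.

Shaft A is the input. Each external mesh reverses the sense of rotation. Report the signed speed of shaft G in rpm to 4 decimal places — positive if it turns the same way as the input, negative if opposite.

+1093.8690 rpm (same as input, |ω| = 1093.8690 rpm)

Stage 1 [47T→40T]: ω = 850.0000×47/40 = 998.7500 rpm, dir flips to −; running = −998.7500
Stage 2 [40T→64T]: ω = 998.7500×40/64 = 624.2188 rpm, dir flips to +; running = +624.2188
Stage 3 [64T→87T]: ω = 624.2188×64/87 = 459.1954 rpm, dir flips to −; running = −459.1954
Stage 4 [87T→60T]: ω = 459.1954×87/60 = 665.8333 rpm, dir flips to +; running = +665.8333
Stage 5 [69T→42T]: ω = 665.8333×69/42 = 1093.8690 rpm, dir flips to −; running = −1093.8690
Stage 6 [83T→83T]: ω = 1093.8690×83/83 = 1093.8690 rpm, dir flips to +; running = +1093.8690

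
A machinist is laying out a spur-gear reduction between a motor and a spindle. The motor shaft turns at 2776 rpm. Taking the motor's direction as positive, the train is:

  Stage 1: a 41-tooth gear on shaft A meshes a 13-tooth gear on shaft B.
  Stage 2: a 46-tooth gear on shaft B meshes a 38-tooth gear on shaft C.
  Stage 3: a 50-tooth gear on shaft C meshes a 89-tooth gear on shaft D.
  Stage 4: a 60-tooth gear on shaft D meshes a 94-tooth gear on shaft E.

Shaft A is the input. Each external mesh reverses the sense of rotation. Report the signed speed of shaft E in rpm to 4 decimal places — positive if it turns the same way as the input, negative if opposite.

Stage 1 [41T→13T]: ω = 2776.0000×41/13 = 8755.0769 rpm, dir flips to −; running = −8755.0769
Stage 2 [46T→38T]: ω = 8755.0769×46/38 = 10598.2510 rpm, dir flips to +; running = +10598.2510
Stage 3 [50T→89T]: ω = 10598.2510×50/89 = 5954.0736 rpm, dir flips to −; running = −5954.0736
Stage 4 [60T→94T]: ω = 5954.0736×60/94 = 3800.4725 rpm, dir flips to +; running = +3800.4725

+3800.4725 rpm (same as input, |ω| = 3800.4725 rpm)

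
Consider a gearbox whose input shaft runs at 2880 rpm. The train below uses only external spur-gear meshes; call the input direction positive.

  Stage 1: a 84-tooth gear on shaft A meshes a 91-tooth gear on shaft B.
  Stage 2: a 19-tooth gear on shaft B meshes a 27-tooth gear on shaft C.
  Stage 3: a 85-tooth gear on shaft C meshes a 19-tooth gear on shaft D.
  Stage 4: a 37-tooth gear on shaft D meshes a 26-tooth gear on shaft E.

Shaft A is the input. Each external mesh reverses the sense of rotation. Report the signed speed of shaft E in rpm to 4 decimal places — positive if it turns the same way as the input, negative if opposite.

+11910.0592 rpm (same as input, |ω| = 11910.0592 rpm)

Stage 1 [84T→91T]: ω = 2880.0000×84/91 = 2658.4615 rpm, dir flips to −; running = −2658.4615
Stage 2 [19T→27T]: ω = 2658.4615×19/27 = 1870.7692 rpm, dir flips to +; running = +1870.7692
Stage 3 [85T→19T]: ω = 1870.7692×85/19 = 8369.2308 rpm, dir flips to −; running = −8369.2308
Stage 4 [37T→26T]: ω = 8369.2308×37/26 = 11910.0592 rpm, dir flips to +; running = +11910.0592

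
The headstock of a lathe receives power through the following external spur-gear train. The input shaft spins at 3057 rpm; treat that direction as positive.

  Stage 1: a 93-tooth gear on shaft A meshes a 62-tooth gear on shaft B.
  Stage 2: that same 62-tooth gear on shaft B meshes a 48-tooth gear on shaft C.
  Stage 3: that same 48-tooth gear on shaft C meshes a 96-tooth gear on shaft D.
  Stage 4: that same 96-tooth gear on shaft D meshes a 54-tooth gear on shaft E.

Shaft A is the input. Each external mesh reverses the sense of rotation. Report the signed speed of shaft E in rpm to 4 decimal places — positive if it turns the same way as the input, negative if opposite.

Stage 1 [93T→62T]: ω = 3057.0000×93/62 = 4585.5000 rpm, dir flips to −; running = −4585.5000
Stage 2 [62T→48T]: ω = 4585.5000×62/48 = 5922.9375 rpm, dir flips to +; running = +5922.9375
Stage 3 [48T→96T]: ω = 5922.9375×48/96 = 2961.4688 rpm, dir flips to −; running = −2961.4688
Stage 4 [96T→54T]: ω = 2961.4688×96/54 = 5264.8333 rpm, dir flips to +; running = +5264.8333

+5264.8333 rpm (same as input, |ω| = 5264.8333 rpm)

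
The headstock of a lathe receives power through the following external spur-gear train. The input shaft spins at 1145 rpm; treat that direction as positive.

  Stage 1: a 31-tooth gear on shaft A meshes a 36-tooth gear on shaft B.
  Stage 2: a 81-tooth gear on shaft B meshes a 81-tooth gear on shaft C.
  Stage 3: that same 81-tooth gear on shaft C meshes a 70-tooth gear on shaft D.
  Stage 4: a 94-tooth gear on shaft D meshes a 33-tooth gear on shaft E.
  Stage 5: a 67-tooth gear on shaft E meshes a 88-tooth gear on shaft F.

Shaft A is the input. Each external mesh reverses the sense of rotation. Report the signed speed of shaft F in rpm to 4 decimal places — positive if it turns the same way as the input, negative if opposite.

Stage 1 [31T→36T]: ω = 1145.0000×31/36 = 985.9722 rpm, dir flips to −; running = −985.9722
Stage 2 [81T→81T]: ω = 985.9722×81/81 = 985.9722 rpm, dir flips to +; running = +985.9722
Stage 3 [81T→70T]: ω = 985.9722×81/70 = 1140.9107 rpm, dir flips to −; running = −1140.9107
Stage 4 [94T→33T]: ω = 1140.9107×94/33 = 3249.8669 rpm, dir flips to +; running = +3249.8669
Stage 5 [67T→88T]: ω = 3249.8669×67/88 = 2474.3305 rpm, dir flips to −; running = −2474.3305

-2474.3305 rpm (opposite to input, |ω| = 2474.3305 rpm)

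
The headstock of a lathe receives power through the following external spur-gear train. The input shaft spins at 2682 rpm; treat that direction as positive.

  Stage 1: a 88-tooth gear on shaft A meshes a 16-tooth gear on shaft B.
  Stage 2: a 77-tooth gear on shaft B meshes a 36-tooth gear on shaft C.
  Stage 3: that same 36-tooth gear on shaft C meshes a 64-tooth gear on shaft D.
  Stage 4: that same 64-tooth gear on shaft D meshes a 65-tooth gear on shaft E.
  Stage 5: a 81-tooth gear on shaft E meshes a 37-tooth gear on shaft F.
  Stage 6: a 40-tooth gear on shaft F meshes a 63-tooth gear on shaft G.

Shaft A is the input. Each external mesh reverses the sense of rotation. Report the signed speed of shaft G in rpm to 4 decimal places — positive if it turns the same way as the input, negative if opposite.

Stage 1 [88T→16T]: ω = 2682.0000×88/16 = 14751.0000 rpm, dir flips to −; running = −14751.0000
Stage 2 [77T→36T]: ω = 14751.0000×77/36 = 31550.7500 rpm, dir flips to +; running = +31550.7500
Stage 3 [36T→64T]: ω = 31550.7500×36/64 = 17747.2969 rpm, dir flips to −; running = −17747.2969
Stage 4 [64T→65T]: ω = 17747.2969×64/65 = 17474.2615 rpm, dir flips to +; running = +17474.2615
Stage 5 [81T→37T]: ω = 17474.2615×81/37 = 38254.4644 rpm, dir flips to −; running = −38254.4644
Stage 6 [40T→63T]: ω = 38254.4644×40/63 = 24288.5489 rpm, dir flips to +; running = +24288.5489

+24288.5489 rpm (same as input, |ω| = 24288.5489 rpm)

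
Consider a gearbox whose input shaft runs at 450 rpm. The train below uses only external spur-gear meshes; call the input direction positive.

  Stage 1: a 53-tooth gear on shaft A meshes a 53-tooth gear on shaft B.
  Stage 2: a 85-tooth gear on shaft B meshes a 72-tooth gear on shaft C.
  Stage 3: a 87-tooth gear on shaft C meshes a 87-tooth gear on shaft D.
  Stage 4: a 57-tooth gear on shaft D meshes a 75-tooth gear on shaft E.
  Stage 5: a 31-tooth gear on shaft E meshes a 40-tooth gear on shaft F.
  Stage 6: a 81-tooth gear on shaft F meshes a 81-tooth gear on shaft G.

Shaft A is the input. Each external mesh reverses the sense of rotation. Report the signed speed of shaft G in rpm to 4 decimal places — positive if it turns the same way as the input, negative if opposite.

Stage 1 [53T→53T]: ω = 450.0000×53/53 = 450.0000 rpm, dir flips to −; running = −450.0000
Stage 2 [85T→72T]: ω = 450.0000×85/72 = 531.2500 rpm, dir flips to +; running = +531.2500
Stage 3 [87T→87T]: ω = 531.2500×87/87 = 531.2500 rpm, dir flips to −; running = −531.2500
Stage 4 [57T→75T]: ω = 531.2500×57/75 = 403.7500 rpm, dir flips to +; running = +403.7500
Stage 5 [31T→40T]: ω = 403.7500×31/40 = 312.9062 rpm, dir flips to −; running = −312.9062
Stage 6 [81T→81T]: ω = 312.9062×81/81 = 312.9062 rpm, dir flips to +; running = +312.9062

+312.9062 rpm (same as input, |ω| = 312.9062 rpm)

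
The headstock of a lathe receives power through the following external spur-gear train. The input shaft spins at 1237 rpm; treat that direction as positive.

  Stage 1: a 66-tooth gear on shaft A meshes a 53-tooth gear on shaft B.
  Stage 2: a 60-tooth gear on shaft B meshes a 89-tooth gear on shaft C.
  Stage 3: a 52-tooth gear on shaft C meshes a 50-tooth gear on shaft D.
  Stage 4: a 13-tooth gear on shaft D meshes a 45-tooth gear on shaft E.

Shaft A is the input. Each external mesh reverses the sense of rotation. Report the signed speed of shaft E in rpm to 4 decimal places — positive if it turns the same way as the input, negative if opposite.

+312.0062 rpm (same as input, |ω| = 312.0062 rpm)

Stage 1 [66T→53T]: ω = 1237.0000×66/53 = 1540.4151 rpm, dir flips to −; running = −1540.4151
Stage 2 [60T→89T]: ω = 1540.4151×60/89 = 1038.4821 rpm, dir flips to +; running = +1038.4821
Stage 3 [52T→50T]: ω = 1038.4821×52/50 = 1080.0214 rpm, dir flips to −; running = −1080.0214
Stage 4 [13T→45T]: ω = 1080.0214×13/45 = 312.0062 rpm, dir flips to +; running = +312.0062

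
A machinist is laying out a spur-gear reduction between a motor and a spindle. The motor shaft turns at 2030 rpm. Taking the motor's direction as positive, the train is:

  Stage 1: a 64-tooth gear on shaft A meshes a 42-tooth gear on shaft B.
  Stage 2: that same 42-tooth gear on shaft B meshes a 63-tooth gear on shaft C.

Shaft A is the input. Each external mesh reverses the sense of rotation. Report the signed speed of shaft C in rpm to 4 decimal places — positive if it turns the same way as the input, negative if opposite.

+2062.2222 rpm (same as input, |ω| = 2062.2222 rpm)

Stage 1 [64T→42T]: ω = 2030.0000×64/42 = 3093.3333 rpm, dir flips to −; running = −3093.3333
Stage 2 [42T→63T]: ω = 3093.3333×42/63 = 2062.2222 rpm, dir flips to +; running = +2062.2222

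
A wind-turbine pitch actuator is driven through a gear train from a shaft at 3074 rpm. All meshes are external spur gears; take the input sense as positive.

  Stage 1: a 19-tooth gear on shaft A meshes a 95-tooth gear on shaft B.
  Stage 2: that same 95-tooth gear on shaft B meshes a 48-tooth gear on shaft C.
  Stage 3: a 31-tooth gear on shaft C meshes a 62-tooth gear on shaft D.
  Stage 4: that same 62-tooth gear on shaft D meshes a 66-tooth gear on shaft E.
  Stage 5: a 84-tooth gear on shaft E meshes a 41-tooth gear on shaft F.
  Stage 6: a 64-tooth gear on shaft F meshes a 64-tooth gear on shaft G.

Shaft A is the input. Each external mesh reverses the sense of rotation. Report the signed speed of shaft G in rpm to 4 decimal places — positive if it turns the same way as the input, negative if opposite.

Stage 1 [19T→95T]: ω = 3074.0000×19/95 = 614.8000 rpm, dir flips to −; running = −614.8000
Stage 2 [95T→48T]: ω = 614.8000×95/48 = 1216.7917 rpm, dir flips to +; running = +1216.7917
Stage 3 [31T→62T]: ω = 1216.7917×31/62 = 608.3958 rpm, dir flips to −; running = −608.3958
Stage 4 [62T→66T]: ω = 608.3958×62/66 = 571.5234 rpm, dir flips to +; running = +571.5234
Stage 5 [84T→41T]: ω = 571.5234×84/41 = 1170.9259 rpm, dir flips to −; running = −1170.9259
Stage 6 [64T→64T]: ω = 1170.9259×64/64 = 1170.9259 rpm, dir flips to +; running = +1170.9259

+1170.9259 rpm (same as input, |ω| = 1170.9259 rpm)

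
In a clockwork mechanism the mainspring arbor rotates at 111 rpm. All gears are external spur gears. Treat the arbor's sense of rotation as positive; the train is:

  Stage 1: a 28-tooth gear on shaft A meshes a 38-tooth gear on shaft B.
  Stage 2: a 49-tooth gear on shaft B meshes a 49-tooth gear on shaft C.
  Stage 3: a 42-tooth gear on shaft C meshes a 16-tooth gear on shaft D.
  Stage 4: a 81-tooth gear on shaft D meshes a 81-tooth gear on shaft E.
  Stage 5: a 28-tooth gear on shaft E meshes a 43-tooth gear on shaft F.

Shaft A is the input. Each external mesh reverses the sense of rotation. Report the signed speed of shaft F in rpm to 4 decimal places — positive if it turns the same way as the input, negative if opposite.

-139.8029 rpm (opposite to input, |ω| = 139.8029 rpm)

Stage 1 [28T→38T]: ω = 111.0000×28/38 = 81.7895 rpm, dir flips to −; running = −81.7895
Stage 2 [49T→49T]: ω = 81.7895×49/49 = 81.7895 rpm, dir flips to +; running = +81.7895
Stage 3 [42T→16T]: ω = 81.7895×42/16 = 214.6974 rpm, dir flips to −; running = −214.6974
Stage 4 [81T→81T]: ω = 214.6974×81/81 = 214.6974 rpm, dir flips to +; running = +214.6974
Stage 5 [28T→43T]: ω = 214.6974×28/43 = 139.8029 rpm, dir flips to −; running = −139.8029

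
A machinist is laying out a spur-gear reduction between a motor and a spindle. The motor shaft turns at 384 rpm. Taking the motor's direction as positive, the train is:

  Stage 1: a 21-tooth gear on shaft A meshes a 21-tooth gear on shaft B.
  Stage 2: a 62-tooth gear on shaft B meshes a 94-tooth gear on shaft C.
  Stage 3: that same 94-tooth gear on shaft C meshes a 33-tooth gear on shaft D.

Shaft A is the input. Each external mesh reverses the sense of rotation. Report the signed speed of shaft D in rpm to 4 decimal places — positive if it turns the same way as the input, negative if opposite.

Stage 1 [21T→21T]: ω = 384.0000×21/21 = 384.0000 rpm, dir flips to −; running = −384.0000
Stage 2 [62T→94T]: ω = 384.0000×62/94 = 253.2766 rpm, dir flips to +; running = +253.2766
Stage 3 [94T→33T]: ω = 253.2766×94/33 = 721.4545 rpm, dir flips to −; running = −721.4545

-721.4545 rpm (opposite to input, |ω| = 721.4545 rpm)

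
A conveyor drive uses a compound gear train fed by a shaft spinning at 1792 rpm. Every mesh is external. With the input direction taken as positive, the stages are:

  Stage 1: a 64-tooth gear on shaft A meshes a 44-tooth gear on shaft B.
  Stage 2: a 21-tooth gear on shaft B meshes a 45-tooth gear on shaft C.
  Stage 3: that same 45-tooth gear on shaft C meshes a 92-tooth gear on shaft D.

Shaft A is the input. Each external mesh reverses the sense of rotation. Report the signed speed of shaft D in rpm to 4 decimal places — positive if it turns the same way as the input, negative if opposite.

-594.9723 rpm (opposite to input, |ω| = 594.9723 rpm)

Stage 1 [64T→44T]: ω = 1792.0000×64/44 = 2606.5455 rpm, dir flips to −; running = −2606.5455
Stage 2 [21T→45T]: ω = 2606.5455×21/45 = 1216.3879 rpm, dir flips to +; running = +1216.3879
Stage 3 [45T→92T]: ω = 1216.3879×45/92 = 594.9723 rpm, dir flips to −; running = −594.9723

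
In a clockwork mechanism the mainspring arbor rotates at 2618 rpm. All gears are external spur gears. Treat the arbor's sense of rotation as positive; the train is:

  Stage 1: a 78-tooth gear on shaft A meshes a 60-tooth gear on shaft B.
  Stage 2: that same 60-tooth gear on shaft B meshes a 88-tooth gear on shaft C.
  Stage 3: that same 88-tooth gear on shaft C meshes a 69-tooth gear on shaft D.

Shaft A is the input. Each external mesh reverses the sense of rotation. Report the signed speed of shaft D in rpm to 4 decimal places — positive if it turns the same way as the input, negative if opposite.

Stage 1 [78T→60T]: ω = 2618.0000×78/60 = 3403.4000 rpm, dir flips to −; running = −3403.4000
Stage 2 [60T→88T]: ω = 3403.4000×60/88 = 2320.5000 rpm, dir flips to +; running = +2320.5000
Stage 3 [88T→69T]: ω = 2320.5000×88/69 = 2959.4783 rpm, dir flips to −; running = −2959.4783

-2959.4783 rpm (opposite to input, |ω| = 2959.4783 rpm)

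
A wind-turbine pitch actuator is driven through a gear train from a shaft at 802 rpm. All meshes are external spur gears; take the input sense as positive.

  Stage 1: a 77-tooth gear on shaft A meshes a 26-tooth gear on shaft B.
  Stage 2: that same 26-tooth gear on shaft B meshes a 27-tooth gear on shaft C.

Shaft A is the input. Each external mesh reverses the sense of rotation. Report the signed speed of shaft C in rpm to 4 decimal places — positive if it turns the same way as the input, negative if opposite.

+2287.1852 rpm (same as input, |ω| = 2287.1852 rpm)

Stage 1 [77T→26T]: ω = 802.0000×77/26 = 2375.1538 rpm, dir flips to −; running = −2375.1538
Stage 2 [26T→27T]: ω = 2375.1538×26/27 = 2287.1852 rpm, dir flips to +; running = +2287.1852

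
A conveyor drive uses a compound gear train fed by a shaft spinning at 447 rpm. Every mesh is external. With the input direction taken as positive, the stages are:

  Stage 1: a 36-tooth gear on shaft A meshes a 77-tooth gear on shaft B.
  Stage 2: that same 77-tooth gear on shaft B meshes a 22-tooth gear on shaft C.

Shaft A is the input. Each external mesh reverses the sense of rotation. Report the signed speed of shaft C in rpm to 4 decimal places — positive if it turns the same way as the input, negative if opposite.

Stage 1 [36T→77T]: ω = 447.0000×36/77 = 208.9870 rpm, dir flips to −; running = −208.9870
Stage 2 [77T→22T]: ω = 208.9870×77/22 = 731.4545 rpm, dir flips to +; running = +731.4545

+731.4545 rpm (same as input, |ω| = 731.4545 rpm)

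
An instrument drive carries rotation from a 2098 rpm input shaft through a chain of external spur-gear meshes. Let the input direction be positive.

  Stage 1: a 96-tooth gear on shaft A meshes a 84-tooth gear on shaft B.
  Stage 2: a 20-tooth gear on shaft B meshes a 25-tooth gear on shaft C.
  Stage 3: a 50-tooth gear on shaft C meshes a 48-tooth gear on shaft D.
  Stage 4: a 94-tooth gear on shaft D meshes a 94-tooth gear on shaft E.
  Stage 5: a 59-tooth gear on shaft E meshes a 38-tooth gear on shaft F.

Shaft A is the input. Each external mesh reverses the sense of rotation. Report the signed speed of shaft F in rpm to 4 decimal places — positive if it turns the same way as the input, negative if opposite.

-3102.3058 rpm (opposite to input, |ω| = 3102.3058 rpm)

Stage 1 [96T→84T]: ω = 2098.0000×96/84 = 2397.7143 rpm, dir flips to −; running = −2397.7143
Stage 2 [20T→25T]: ω = 2397.7143×20/25 = 1918.1714 rpm, dir flips to +; running = +1918.1714
Stage 3 [50T→48T]: ω = 1918.1714×50/48 = 1998.0952 rpm, dir flips to −; running = −1998.0952
Stage 4 [94T→94T]: ω = 1998.0952×94/94 = 1998.0952 rpm, dir flips to +; running = +1998.0952
Stage 5 [59T→38T]: ω = 1998.0952×59/38 = 3102.3058 rpm, dir flips to −; running = −3102.3058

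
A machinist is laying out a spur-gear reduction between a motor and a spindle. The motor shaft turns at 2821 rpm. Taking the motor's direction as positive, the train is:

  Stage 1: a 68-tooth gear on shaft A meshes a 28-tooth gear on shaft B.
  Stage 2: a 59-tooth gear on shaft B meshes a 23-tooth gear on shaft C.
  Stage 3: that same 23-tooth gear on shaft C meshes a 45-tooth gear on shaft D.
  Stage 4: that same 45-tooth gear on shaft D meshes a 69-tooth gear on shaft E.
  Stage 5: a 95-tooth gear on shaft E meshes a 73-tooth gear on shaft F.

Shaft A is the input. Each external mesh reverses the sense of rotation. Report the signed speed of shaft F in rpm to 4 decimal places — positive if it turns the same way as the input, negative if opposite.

-7623.5567 rpm (opposite to input, |ω| = 7623.5567 rpm)

Stage 1 [68T→28T]: ω = 2821.0000×68/28 = 6851.0000 rpm, dir flips to −; running = −6851.0000
Stage 2 [59T→23T]: ω = 6851.0000×59/23 = 17574.3043 rpm, dir flips to +; running = +17574.3043
Stage 3 [23T→45T]: ω = 17574.3043×23/45 = 8982.4222 rpm, dir flips to −; running = −8982.4222
Stage 4 [45T→69T]: ω = 8982.4222×45/69 = 5858.1014 rpm, dir flips to +; running = +5858.1014
Stage 5 [95T→73T]: ω = 5858.1014×95/73 = 7623.5567 rpm, dir flips to −; running = −7623.5567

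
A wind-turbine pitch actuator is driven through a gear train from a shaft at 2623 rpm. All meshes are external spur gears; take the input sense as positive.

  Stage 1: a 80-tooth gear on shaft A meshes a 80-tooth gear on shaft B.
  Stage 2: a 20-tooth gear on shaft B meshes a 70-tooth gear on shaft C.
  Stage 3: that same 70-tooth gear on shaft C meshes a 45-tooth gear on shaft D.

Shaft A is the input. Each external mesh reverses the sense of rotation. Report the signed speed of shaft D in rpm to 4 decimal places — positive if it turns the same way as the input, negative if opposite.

Stage 1 [80T→80T]: ω = 2623.0000×80/80 = 2623.0000 rpm, dir flips to −; running = −2623.0000
Stage 2 [20T→70T]: ω = 2623.0000×20/70 = 749.4286 rpm, dir flips to +; running = +749.4286
Stage 3 [70T→45T]: ω = 749.4286×70/45 = 1165.7778 rpm, dir flips to −; running = −1165.7778

-1165.7778 rpm (opposite to input, |ω| = 1165.7778 rpm)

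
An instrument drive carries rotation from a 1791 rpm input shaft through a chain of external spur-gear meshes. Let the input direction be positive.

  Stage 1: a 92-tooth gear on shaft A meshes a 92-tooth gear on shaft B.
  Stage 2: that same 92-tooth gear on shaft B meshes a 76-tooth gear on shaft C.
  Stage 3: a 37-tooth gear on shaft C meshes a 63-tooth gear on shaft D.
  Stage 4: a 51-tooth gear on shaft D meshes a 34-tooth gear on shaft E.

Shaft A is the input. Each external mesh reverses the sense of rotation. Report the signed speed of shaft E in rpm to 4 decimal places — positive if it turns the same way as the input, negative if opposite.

Stage 1 [92T→92T]: ω = 1791.0000×92/92 = 1791.0000 rpm, dir flips to −; running = −1791.0000
Stage 2 [92T→76T]: ω = 1791.0000×92/76 = 2168.0526 rpm, dir flips to +; running = +2168.0526
Stage 3 [37T→63T]: ω = 2168.0526×37/63 = 1273.3008 rpm, dir flips to −; running = −1273.3008
Stage 4 [51T→34T]: ω = 1273.3008×51/34 = 1909.9511 rpm, dir flips to +; running = +1909.9511

+1909.9511 rpm (same as input, |ω| = 1909.9511 rpm)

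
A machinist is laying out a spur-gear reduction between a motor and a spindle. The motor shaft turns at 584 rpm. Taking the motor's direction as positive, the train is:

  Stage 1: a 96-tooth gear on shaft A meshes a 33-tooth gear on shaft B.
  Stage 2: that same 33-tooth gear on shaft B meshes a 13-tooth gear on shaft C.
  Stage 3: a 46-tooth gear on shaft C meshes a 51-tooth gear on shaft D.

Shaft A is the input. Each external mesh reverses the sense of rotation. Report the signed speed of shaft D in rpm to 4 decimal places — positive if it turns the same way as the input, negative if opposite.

Stage 1 [96T→33T]: ω = 584.0000×96/33 = 1698.9091 rpm, dir flips to −; running = −1698.9091
Stage 2 [33T→13T]: ω = 1698.9091×33/13 = 4312.6154 rpm, dir flips to +; running = +4312.6154
Stage 3 [46T→51T]: ω = 4312.6154×46/51 = 3889.8100 rpm, dir flips to −; running = −3889.8100

-3889.8100 rpm (opposite to input, |ω| = 3889.8100 rpm)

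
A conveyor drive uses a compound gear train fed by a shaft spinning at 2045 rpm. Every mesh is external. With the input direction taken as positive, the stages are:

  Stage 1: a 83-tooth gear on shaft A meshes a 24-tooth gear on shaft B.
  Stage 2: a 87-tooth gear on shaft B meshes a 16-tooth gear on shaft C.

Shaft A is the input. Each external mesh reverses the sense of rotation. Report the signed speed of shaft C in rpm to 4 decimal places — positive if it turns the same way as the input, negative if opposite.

Stage 1 [83T→24T]: ω = 2045.0000×83/24 = 7072.2917 rpm, dir flips to −; running = −7072.2917
Stage 2 [87T→16T]: ω = 7072.2917×87/16 = 38455.5859 rpm, dir flips to +; running = +38455.5859

+38455.5859 rpm (same as input, |ω| = 38455.5859 rpm)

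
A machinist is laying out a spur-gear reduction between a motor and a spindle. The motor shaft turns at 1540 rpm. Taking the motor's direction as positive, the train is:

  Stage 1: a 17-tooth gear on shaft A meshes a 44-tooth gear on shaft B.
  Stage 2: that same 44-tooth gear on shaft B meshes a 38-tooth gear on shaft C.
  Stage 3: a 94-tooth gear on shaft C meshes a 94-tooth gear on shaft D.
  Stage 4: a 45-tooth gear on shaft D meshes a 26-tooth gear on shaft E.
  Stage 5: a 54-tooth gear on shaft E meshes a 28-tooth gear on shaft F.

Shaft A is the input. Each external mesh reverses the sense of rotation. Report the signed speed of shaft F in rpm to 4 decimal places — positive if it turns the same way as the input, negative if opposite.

Stage 1 [17T→44T]: ω = 1540.0000×17/44 = 595.0000 rpm, dir flips to −; running = −595.0000
Stage 2 [44T→38T]: ω = 595.0000×44/38 = 688.9474 rpm, dir flips to +; running = +688.9474
Stage 3 [94T→94T]: ω = 688.9474×94/94 = 688.9474 rpm, dir flips to −; running = −688.9474
Stage 4 [45T→26T]: ω = 688.9474×45/26 = 1192.4089 rpm, dir flips to +; running = +1192.4089
Stage 5 [54T→28T]: ω = 1192.4089×54/28 = 2299.6457 rpm, dir flips to −; running = −2299.6457

-2299.6457 rpm (opposite to input, |ω| = 2299.6457 rpm)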